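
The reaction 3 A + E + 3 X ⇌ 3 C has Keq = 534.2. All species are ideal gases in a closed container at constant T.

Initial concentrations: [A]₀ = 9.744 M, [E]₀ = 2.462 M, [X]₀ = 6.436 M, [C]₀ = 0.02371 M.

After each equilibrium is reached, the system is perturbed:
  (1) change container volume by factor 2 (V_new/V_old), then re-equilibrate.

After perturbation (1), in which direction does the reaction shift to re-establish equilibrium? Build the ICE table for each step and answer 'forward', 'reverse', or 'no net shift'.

Direction: reverse

Q₀ = 2.1951e-11 vs Keq = 534.2 ⇒ Q<K, forward
Step 1:
                  A         E         X         C
  Initial     9.744     2.462     6.436   0.02371
  Change     -6.151     -2.05    -6.151     6.151
  Equil       3.593    0.4116    0.2848     6.175
  solve Keq expr → x = 2.05; check Q = 534.2
Then change container volume by factor 2 (V_new/V_old).
Step 2:
                  A         E         X         C
  Initial     1.796    0.2058    0.1424     3.087
  Change     0.1505   0.05015    0.1505   -0.1505
  Equil       1.947    0.2559    0.2928     2.937
  solve Keq expr → x = -0.05015; check Q = 534.2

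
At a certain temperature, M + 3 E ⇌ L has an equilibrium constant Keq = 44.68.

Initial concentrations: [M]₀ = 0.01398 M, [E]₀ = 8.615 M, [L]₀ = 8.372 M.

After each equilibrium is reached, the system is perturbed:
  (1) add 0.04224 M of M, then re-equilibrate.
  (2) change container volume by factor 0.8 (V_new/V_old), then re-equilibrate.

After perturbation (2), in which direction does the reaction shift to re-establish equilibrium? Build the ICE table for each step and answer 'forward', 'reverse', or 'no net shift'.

Direction: forward

Q₀ = 0.9366 vs Keq = 44.68 ⇒ Q<K, forward
Step 1:
                    M           E           L
  I           0.01398       8.615       8.372
  C          -0.01368    -0.04105     0.01368
  E        2.9777e-04       8.574       8.386
  solve Keq expr → x = 0.01368; check Q = 44.68
Then add 0.04224 M of M.
Step 2:
                    M           E           L
  I           0.04254       8.574       8.386
  C          -0.04222     -0.1267     0.04222
  E        3.1294e-04       8.447       8.428
  solve Keq expr → x = 0.04222; check Q = 44.68
Then change container volume by factor 0.8 (V_new/V_old).
Step 3:
                    M           E           L
  I        3.9117e-04       10.56       10.53
  C       -1.9085e-04 -5.7256e-04  1.9085e-04
  E        2.0032e-04       10.56       10.54
  solve Keq expr → x = 1.9085e-04; check Q = 44.68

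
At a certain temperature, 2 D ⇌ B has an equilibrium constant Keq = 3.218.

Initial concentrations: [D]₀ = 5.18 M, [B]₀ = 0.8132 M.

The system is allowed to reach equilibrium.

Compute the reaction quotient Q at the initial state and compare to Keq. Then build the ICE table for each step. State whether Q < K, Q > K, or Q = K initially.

Q₀ = 0.03031; Q < K (proceeds forward)

Q₀ = 0.03031 vs Keq = 3.218 ⇒ Q<K, forward
Step 1:
                  D         B
  Initial      5.18    0.8132
  Change     -4.226     2.113
  Equil      0.9536     2.926
  solve Keq expr → x = 2.113; check Q = 3.218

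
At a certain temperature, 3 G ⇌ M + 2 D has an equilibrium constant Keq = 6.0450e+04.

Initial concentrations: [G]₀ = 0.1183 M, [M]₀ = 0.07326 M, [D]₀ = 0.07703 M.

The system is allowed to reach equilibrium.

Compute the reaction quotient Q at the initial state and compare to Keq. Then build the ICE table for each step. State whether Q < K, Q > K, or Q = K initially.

Q₀ = 0.2626; Q < K (proceeds forward)

Q₀ = 0.2626 vs Keq = 6.0450e+04 ⇒ Q<K, forward
Step 1:
                    G           M           D
  Initial      0.1183     0.07326     0.07703
  Change      -0.1148     0.03826     0.07652
  Equil      0.003517      0.1115      0.1536
  solve Keq expr → x = 0.03826; check Q = 6.0450e+04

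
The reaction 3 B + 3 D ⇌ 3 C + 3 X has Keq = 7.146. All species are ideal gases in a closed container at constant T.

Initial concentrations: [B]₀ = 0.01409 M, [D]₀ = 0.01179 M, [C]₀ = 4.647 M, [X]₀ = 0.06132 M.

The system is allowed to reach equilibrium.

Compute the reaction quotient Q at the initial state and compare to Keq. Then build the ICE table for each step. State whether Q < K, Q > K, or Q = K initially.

Q₀ = 5.0472e+09 vs Keq = 7.146 ⇒ Q>K, reverse
Step 1:
                    B           D           C           X
  I           0.01409     0.01179       4.647     0.06132
  C           0.05914     0.05914    -0.05914    -0.05914
  E           0.07323     0.07093       4.588    0.002181
  solve Keq expr → x = -0.01971; check Q = 7.146

Q₀ = 5.0472e+09; Q > K (proceeds reverse)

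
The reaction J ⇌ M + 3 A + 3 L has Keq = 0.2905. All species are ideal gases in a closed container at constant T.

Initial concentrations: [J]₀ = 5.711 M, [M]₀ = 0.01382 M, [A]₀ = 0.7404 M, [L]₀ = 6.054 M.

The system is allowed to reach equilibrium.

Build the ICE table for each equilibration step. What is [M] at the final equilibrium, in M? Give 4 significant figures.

Q₀ = 0.2179 vs Keq = 0.2905 ⇒ Q<K, forward
Step 1:
                    J           M           A           L
  init          5.711     0.01382      0.7404       6.054
  Δ         -0.003692    0.003692     0.01107     0.01107
  eq            5.707     0.01751      0.7515       6.065
  solve Keq expr → x = 0.003692; check Q = 0.2905

[M]_eq = 0.01751 M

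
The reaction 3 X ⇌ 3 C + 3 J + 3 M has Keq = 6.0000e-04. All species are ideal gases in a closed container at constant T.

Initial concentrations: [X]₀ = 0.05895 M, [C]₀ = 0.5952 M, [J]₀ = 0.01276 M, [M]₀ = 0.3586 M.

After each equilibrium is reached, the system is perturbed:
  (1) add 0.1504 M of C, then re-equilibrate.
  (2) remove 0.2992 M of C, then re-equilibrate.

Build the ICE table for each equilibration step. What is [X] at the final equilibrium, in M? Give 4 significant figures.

Q₀ = 9.8610e-05 vs Keq = 6.0000e-04 ⇒ Q<K, forward
Step 1:
                    X           C           J           M
  Initial     0.05895      0.5952     0.01276      0.3586
  Change    -0.007096    0.007096    0.007096    0.007096
  Equil       0.05185      0.6023     0.01986      0.3657
  solve Keq expr → x = 0.002365; check Q = 6.0000e-04
Then add 0.1504 M of C.
Step 2:
                    X           C           J           M
  Initial     0.05185      0.7527     0.01986      0.3657
  Change     0.002885   -0.002885   -0.002885   -0.002885
  Equil       0.05474      0.7498     0.01697      0.3628
  solve Keq expr → x = -9.6171e-04; check Q = 6.0000e-04
Then remove 0.2992 M of C.
Step 3:
                    X           C           J           M
  Initial     0.05474      0.4506     0.01697      0.3628
  Change     -0.00689     0.00689     0.00689     0.00689
  Equil       0.04785      0.4575     0.02386      0.3697
  solve Keq expr → x = 0.002297; check Q = 6.0000e-04

[X]_eq = 0.04785 M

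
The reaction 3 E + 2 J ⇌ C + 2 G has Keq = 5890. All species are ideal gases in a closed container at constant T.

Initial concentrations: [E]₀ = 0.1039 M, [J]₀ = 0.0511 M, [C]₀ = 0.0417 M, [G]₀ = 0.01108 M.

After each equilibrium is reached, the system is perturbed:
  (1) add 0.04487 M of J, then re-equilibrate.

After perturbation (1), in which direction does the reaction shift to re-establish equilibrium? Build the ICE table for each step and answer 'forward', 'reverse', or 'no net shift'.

Direction: forward

Q₀ = 1.748 vs Keq = 5890 ⇒ Q<K, forward
Step 1:
                  E         J         C         G
  init       0.1039    0.0511    0.0417   0.01108
  Δ        -0.05525  -0.03683   0.01842   0.03683
  eq        0.04865   0.01427   0.06012   0.04791
  solve Keq expr → x = 0.01842; check Q = 5890
Then add 0.04487 M of J.
Step 2:
                  E         J         C         G
  init      0.04865   0.05914   0.06012   0.04791
  Δ        -0.02091  -0.01394  0.006971   0.01394
  eq        0.02774   0.04519   0.06709   0.06186
  solve Keq expr → x = 0.006971; check Q = 5890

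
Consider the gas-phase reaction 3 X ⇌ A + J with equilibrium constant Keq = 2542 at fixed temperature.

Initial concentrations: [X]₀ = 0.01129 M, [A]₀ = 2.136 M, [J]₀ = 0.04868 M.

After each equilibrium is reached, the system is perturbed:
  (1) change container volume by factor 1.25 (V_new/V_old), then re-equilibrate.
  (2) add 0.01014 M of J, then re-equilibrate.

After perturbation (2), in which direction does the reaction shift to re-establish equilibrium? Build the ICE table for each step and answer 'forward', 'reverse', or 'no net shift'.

Q₀ = 7.2255e+04 vs Keq = 2542 ⇒ Q>K, reverse
Step 1:
                   X          A          J
  Initial    0.01129      2.136    0.04868
  Change     0.02136   -0.00712   -0.00712
  Equil      0.03265      2.129    0.04156
  solve Keq expr → x = -0.00712; check Q = 2542
Then change container volume by factor 1.25 (V_new/V_old).
Step 2:
                   X          A          J
  Initial    0.02612      1.703    0.03325
  Change     0.00184 -6.1317e-04 -6.1317e-04
  Equil      0.02796      1.702    0.03263
  solve Keq expr → x = -6.1317e-04; check Q = 2542
Then add 0.01014 M of J.
Step 3:
                   X          A          J
  Initial    0.02796      1.702    0.04277
  Change    0.002439 -8.1298e-04 -8.1298e-04
  Equil       0.0304      1.702    0.04196
  solve Keq expr → x = -8.1298e-04; check Q = 2542

Direction: reverse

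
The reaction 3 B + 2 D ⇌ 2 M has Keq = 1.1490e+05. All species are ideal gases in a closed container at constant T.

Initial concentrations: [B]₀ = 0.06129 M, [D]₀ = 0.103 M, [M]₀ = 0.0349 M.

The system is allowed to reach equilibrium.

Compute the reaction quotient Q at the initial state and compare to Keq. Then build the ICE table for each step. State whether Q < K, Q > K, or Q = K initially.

Q₀ = 498.7; Q < K (proceeds forward)

Q₀ = 498.7 vs Keq = 1.1490e+05 ⇒ Q<K, forward
Step 1:
                   B          D          M
  I          0.06129      0.103     0.0349
  C          -0.0428   -0.02854    0.02854
  E          0.01849    0.07446    0.06344
  solve Keq expr → x = 0.01427; check Q = 1.1490e+05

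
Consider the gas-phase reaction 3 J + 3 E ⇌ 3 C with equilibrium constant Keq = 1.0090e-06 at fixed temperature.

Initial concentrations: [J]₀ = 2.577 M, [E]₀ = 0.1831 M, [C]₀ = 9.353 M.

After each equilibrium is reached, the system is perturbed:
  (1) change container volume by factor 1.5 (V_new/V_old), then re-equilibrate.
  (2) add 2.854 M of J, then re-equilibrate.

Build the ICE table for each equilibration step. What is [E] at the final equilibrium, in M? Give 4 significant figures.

[E]_eq = 5.767 M

Q₀ = 7788 vs Keq = 1.0090e-06 ⇒ Q>K, reverse
Step 1:
                    J           E           C
  I             2.577      0.1831       9.353
  C             8.407       8.407      -8.407
  E             10.98        8.59      0.9463
  solve Keq expr → x = -2.802; check Q = 1.0090e-06
Then change container volume by factor 1.5 (V_new/V_old).
Step 2:
                    J           E           C
  I             7.322       5.727      0.6309
  C            0.1856      0.1856     -0.1856
  E             7.508       5.912      0.4452
  solve Keq expr → x = -0.06188; check Q = 1.0090e-06
Then add 2.854 M of J.
Step 3:
                    J           E           C
  I             10.36       5.912      0.4452
  C           -0.1457     -0.1457      0.1457
  E             10.22       5.767      0.5909
  solve Keq expr → x = 0.04856; check Q = 1.0090e-06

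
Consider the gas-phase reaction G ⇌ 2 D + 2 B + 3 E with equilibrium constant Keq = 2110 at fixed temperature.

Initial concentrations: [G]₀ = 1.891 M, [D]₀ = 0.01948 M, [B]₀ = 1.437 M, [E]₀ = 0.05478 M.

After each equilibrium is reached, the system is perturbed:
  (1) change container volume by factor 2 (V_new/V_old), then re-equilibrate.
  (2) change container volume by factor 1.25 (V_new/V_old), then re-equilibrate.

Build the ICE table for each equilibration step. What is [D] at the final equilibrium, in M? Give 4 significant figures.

Q₀ = 6.8119e-08 vs Keq = 2110 ⇒ Q<K, forward
Step 1:
                   G          D          B          E
  Initial      1.891    0.01948      1.437    0.05478
  Change      -1.044      2.088      2.088      3.132
  Equil       0.8469      2.108      3.525      3.187
  solve Keq expr → x = 1.044; check Q = 2110
Then change container volume by factor 2 (V_new/V_old).
Step 2:
                   G          D          B          E
  Initial     0.4235      1.054      1.763      1.594
  Change      -0.306      0.612      0.612      0.918
  Equil       0.1175      1.666      2.375      2.511
  solve Keq expr → x = 0.306; check Q = 2110
Then change container volume by factor 1.25 (V_new/V_old).
Step 3:
                   G          D          B          E
  Initial    0.09398      1.333        1.9      2.009
  Change    -0.05356     0.1071     0.1071     0.1607
  Equil      0.04042       1.44      2.007       2.17
  solve Keq expr → x = 0.05356; check Q = 2110

[D]_eq = 1.44 M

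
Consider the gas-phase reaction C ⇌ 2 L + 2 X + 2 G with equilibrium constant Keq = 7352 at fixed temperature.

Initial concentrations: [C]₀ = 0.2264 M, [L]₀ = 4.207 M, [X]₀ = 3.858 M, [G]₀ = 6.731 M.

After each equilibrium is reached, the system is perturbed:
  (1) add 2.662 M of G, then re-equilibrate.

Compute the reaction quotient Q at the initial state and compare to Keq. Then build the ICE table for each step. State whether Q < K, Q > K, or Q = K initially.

Q₀ = 5.2717e+04; Q > K (proceeds reverse)

Q₀ = 5.2717e+04 vs Keq = 7352 ⇒ Q>K, reverse
Step 1:
                  C         L         X         G
  Initial    0.2264     4.207     3.858     6.731
  Change     0.3607   -0.7214   -0.7214   -0.7214
  Equil      0.5871     3.486     3.137      6.01
  solve Keq expr → x = -0.3607; check Q = 7352
Then add 2.662 M of G.
Step 2:
                  C         L         X         G
  Initial    0.5871     3.486     3.137     8.672
  Change     0.1621   -0.3242   -0.3242   -0.3242
  Equil      0.7492     3.161     2.812     8.347
  solve Keq expr → x = -0.1621; check Q = 7352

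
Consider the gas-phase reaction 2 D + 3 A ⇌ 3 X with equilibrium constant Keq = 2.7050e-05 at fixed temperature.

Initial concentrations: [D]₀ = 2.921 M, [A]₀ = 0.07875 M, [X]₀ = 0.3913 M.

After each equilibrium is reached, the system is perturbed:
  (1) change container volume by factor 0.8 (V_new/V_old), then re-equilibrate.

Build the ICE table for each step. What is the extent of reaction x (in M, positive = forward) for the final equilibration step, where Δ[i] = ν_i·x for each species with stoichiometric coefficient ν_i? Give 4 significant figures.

x = 0.001768 M

Q₀ = 14.38 vs Keq = 2.7050e-05 ⇒ Q>K, reverse
Step 1:
                   D          A          X
  I            2.921    0.07875     0.3913
  C           0.2418     0.3627    -0.3627
  E            3.163     0.4415    0.02856
  solve Keq expr → x = -0.1209; check Q = 2.7050e-05
Then change container volume by factor 0.8 (V_new/V_old).
Step 2:
                   D          A          X
  I            3.954     0.5519     0.0357
  C        -0.003535  -0.005303   0.005303
  E             3.95     0.5466      0.041
  solve Keq expr → x = 0.001768; check Q = 2.7050e-05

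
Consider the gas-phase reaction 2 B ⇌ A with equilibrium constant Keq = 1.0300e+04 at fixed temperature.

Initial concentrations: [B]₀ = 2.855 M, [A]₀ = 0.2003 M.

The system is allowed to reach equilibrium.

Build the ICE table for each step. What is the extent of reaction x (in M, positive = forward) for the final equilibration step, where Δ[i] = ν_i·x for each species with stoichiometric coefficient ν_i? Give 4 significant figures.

Q₀ = 0.02457 vs Keq = 1.0300e+04 ⇒ Q<K, forward
Step 1:
                  B         A
  init        2.855    0.2003
  Δ          -2.842     1.421
  eq        0.01255     1.622
  solve Keq expr → x = 1.421; check Q = 1.0300e+04

x = 1.421 M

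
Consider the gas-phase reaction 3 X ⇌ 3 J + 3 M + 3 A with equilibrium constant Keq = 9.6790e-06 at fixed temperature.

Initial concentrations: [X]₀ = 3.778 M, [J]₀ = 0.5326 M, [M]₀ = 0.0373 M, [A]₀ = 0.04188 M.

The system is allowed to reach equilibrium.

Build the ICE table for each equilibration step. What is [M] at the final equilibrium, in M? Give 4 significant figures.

[M]_eq = 0.3038 M

Q₀ = 1.0680e-11 vs Keq = 9.6790e-06 ⇒ Q<K, forward
Step 1:
                   X          J          M          A
  Initial      3.778     0.5326     0.0373    0.04188
  Change     -0.2665     0.2665     0.2665     0.2665
  Equil        3.512     0.7991     0.3038     0.3083
  solve Keq expr → x = 0.08882; check Q = 9.6790e-06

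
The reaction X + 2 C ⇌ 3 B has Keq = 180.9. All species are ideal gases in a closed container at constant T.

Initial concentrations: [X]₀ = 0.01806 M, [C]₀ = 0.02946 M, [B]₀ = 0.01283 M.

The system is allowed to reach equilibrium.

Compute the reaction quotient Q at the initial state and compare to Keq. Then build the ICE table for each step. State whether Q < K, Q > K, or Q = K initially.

Q₀ = 0.1347; Q < K (proceeds forward)

Q₀ = 0.1347 vs Keq = 180.9 ⇒ Q<K, forward
Step 1:
                    X           C           B
  init        0.01806     0.02946     0.01283
  Δ          -0.01064    -0.02129     0.03193
  eq         0.007417    0.008175     0.04476
  solve Keq expr → x = 0.01064; check Q = 180.9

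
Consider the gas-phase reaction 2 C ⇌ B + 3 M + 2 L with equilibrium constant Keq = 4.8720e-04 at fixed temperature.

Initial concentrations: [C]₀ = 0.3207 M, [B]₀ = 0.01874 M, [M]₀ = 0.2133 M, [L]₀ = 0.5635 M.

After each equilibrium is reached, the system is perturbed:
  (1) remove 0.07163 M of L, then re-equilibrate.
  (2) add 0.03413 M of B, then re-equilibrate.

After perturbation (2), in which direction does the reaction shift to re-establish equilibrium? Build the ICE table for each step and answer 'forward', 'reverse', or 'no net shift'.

Direction: reverse

Q₀ = 5.6148e-04 vs Keq = 4.8720e-04 ⇒ Q>K, reverse
Step 1:
                   C          B          M          L
  I           0.3207    0.01874     0.2133     0.5635
  C          0.00242   -0.00121   -0.00363   -0.00242
  E           0.3231    0.01753     0.2097     0.5611
  solve Keq expr → x = -0.00121; check Q = 4.8720e-04
Then remove 0.07163 M of L.
Step 2:
                   C          B          M          L
  I           0.3231    0.01753     0.2097     0.4894
  C        -0.004695   0.002348   0.007043   0.004695
  E           0.3184    0.01988     0.2167     0.4941
  solve Keq expr → x = 0.002348; check Q = 4.8720e-04
Then add 0.03413 M of B.
Step 3:
                   C          B          M          L
  I           0.3184    0.05401     0.2167     0.4941
  C          0.02311   -0.01155   -0.03466   -0.02311
  E           0.3415    0.04245      0.182      0.471
  solve Keq expr → x = -0.01155; check Q = 4.8720e-04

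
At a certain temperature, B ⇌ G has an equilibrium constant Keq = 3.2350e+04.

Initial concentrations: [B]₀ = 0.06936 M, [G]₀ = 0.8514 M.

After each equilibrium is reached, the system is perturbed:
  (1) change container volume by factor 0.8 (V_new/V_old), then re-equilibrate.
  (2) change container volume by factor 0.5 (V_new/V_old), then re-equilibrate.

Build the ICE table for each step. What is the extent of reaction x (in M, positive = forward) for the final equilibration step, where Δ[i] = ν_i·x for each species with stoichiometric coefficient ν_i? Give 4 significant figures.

Q₀ = 12.28 vs Keq = 3.2350e+04 ⇒ Q<K, forward
Step 1:
                    B           G
  init        0.06936      0.8514
  Δ          -0.06933     0.06933
  eq       2.8462e-05      0.9207
  solve Keq expr → x = 0.06933; check Q = 3.2350e+04
Then change container volume by factor 0.8 (V_new/V_old).
Step 2:
                    B           G
  init     3.5577e-05       1.151
  Δ                 0           0
  eq       3.5577e-05       1.151
  solve Keq expr → x = 0; check Q = 3.2350e+04
Then change container volume by factor 0.5 (V_new/V_old).
Step 3:
                    B           G
  init     7.1154e-05       2.302
  Δ                 0           0
  eq       7.1154e-05       2.302
  solve Keq expr → x = 0; check Q = 3.2350e+04

x = 0 M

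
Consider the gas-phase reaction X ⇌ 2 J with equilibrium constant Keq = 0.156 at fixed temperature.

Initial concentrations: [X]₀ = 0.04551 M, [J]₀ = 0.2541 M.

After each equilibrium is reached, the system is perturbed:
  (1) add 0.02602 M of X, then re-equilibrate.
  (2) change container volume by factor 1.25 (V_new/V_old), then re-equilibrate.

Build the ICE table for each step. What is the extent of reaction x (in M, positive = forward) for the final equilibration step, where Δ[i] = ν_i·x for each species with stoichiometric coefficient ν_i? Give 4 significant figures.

x = 0.005082 M

Q₀ = 1.419 vs Keq = 0.156 ⇒ Q>K, reverse
Step 1:
                   X          J
  Initial    0.04551     0.2541
  Change     0.06223    -0.1245
  Equil       0.1077     0.1296
  solve Keq expr → x = -0.06223; check Q = 0.156
Then add 0.02602 M of X.
Step 2:
                   X          J
  Initial     0.1338     0.1296
  Change   -0.005817    0.01163
  Equil       0.1279     0.1413
  solve Keq expr → x = 0.005817; check Q = 0.156
Then change container volume by factor 1.25 (V_new/V_old).
Step 3:
                   X          J
  Initial     0.1024      0.113
  Change   -0.005082    0.01016
  Equil      0.09727     0.1232
  solve Keq expr → x = 0.005082; check Q = 0.156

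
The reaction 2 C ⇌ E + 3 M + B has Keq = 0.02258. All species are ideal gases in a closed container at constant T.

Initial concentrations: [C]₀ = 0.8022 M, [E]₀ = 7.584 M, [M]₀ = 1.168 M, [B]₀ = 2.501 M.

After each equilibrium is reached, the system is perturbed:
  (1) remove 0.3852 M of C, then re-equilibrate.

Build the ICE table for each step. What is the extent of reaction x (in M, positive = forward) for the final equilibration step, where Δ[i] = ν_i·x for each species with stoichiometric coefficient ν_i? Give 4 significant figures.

Q₀ = 46.97 vs Keq = 0.02258 ⇒ Q>K, reverse
Step 1:
                  C         E         M         B
  Initial    0.8022     7.584     1.168     2.501
  Change     0.6807   -0.3404    -1.021   -0.3404
  Equil       1.483     7.244    0.1469     2.161
  solve Keq expr → x = -0.3404; check Q = 0.02258
Then remove 0.3852 M of C.
Step 2:
                  C         E         M         B
  Initial     1.098     7.244    0.1469     2.161
  Change    0.01684 -0.008422  -0.02527 -0.008422
  Equil       1.115     7.235    0.1217     2.152
  solve Keq expr → x = -0.008422; check Q = 0.02258

x = -0.008422 M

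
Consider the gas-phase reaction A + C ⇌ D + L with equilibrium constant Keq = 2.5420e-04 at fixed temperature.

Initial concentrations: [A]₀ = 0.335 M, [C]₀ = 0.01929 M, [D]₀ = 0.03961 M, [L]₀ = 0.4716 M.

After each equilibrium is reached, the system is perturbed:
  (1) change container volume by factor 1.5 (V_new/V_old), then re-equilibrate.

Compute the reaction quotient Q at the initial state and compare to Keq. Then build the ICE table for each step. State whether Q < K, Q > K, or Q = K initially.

Q₀ = 2.891; Q > K (proceeds reverse)

Q₀ = 2.891 vs Keq = 2.5420e-04 ⇒ Q>K, reverse
Step 1:
                   A          C          D          L
  I            0.335    0.01929    0.03961     0.4716
  C           0.0396     0.0396    -0.0396    -0.0396
  E           0.3746    0.05889 1.2980e-05      0.432
  solve Keq expr → x = -0.0396; check Q = 2.5420e-04
Then change container volume by factor 1.5 (V_new/V_old).
Step 2:
                   A          C          D          L
  I           0.2497    0.03926 8.6533e-06      0.288
  C                0          0          0          0
  E           0.2497    0.03926 8.6533e-06      0.288
  solve Keq expr → x = 0; check Q = 2.5420e-04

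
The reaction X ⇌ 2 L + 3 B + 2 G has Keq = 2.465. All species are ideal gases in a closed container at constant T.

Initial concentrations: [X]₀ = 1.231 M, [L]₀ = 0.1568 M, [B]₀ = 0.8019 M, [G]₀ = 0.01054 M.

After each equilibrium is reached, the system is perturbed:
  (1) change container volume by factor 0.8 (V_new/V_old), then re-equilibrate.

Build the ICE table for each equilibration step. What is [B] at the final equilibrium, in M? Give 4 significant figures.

[B]_eq = 2.016 M

Q₀ = 1.1441e-06 vs Keq = 2.465 ⇒ Q<K, forward
Step 1:
                   X          L          B          G
  I            1.231     0.1568     0.8019    0.01054
  C          -0.3451     0.6902      1.035     0.6902
  E           0.8859      0.847      1.837     0.7007
  solve Keq expr → x = 0.3451; check Q = 2.465
Then change container volume by factor 0.8 (V_new/V_old).
Step 2:
                   X          L          B          G
  I            1.107      1.059      2.296     0.8759
  C          0.09337    -0.1867    -0.2801    -0.1867
  E            1.201      0.872      2.016     0.6891
  solve Keq expr → x = -0.09337; check Q = 2.465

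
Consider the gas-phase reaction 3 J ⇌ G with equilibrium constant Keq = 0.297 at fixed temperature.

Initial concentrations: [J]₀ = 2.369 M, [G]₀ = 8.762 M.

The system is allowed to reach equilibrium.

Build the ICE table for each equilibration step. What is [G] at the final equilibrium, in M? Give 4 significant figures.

Q₀ = 0.659 vs Keq = 0.297 ⇒ Q>K, reverse
Step 1:
                    J           G
  I             2.369       8.762
  C            0.6935     -0.2312
  E             3.063       8.531
  solve Keq expr → x = -0.2312; check Q = 0.297

[G]_eq = 8.531 M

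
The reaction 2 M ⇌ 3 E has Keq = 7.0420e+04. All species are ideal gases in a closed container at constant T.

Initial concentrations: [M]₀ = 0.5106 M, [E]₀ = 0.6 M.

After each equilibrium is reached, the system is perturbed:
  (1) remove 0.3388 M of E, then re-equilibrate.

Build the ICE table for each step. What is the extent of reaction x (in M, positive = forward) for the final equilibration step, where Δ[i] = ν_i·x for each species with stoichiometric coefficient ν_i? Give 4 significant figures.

x = 0.001034 M

Q₀ = 0.8285 vs Keq = 7.0420e+04 ⇒ Q<K, forward
Step 1:
                    M           E
  Initial      0.5106         0.6
  Change      -0.5046       0.757
  Equil      0.005957       1.357
  solve Keq expr → x = 0.2523; check Q = 7.0420e+04
Then remove 0.3388 M of E.
Step 2:
                    M           E
  Initial    0.005957       1.018
  Change    -0.002067    0.003101
  Equil      0.003889       1.021
  solve Keq expr → x = 0.001034; check Q = 7.0420e+04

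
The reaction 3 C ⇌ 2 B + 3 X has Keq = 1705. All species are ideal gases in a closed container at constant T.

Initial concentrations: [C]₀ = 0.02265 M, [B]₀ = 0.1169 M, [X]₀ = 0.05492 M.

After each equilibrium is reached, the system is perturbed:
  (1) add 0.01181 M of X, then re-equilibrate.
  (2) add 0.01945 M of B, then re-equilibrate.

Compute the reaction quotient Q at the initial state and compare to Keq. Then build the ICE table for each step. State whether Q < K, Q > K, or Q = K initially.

Q₀ = 0.1948; Q < K (proceeds forward)

Q₀ = 0.1948 vs Keq = 1705 ⇒ Q<K, forward
Step 1:
                  C         B         X
  I         0.02265    0.1169   0.05492
  C        -0.02101   0.01401   0.02101
  E        0.001639    0.1309   0.07593
  solve Keq expr → x = 0.007004; check Q = 1705
Then add 0.01181 M of X.
Step 2:
                  C         B         X
  I        0.001639    0.1309   0.08774
  C       2.4793e-04 -1.6529e-04 -2.4793e-04
  E        0.001887    0.1307   0.08749
  solve Keq expr → x = -8.2643e-05; check Q = 1705
Then add 0.01945 M of B.
Step 3:
                  C         B         X
  I        0.001887    0.1502   0.08749
  C       1.7747e-04 -1.1831e-04 -1.7747e-04
  E        0.002064    0.1501   0.08732
  solve Keq expr → x = -5.9156e-05; check Q = 1705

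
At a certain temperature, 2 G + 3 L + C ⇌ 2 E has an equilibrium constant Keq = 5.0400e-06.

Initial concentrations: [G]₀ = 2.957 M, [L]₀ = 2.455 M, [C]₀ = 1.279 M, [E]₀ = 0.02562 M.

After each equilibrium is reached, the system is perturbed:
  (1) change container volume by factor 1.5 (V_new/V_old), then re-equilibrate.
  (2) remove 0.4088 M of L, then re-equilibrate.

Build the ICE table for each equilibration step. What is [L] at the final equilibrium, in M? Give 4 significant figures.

[L]_eq = 1.245 M

Q₀ = 3.9667e-06 vs Keq = 5.0400e-06 ⇒ Q<K, forward
Step 1:
                    G           L           C           E
  I             2.957       2.455       1.279     0.02562
  C         -0.003128   -0.004692   -0.001564    0.003128
  E             2.954        2.45       1.277     0.02875
  solve Keq expr → x = 0.001564; check Q = 5.0400e-06
Then change container volume by factor 1.5 (V_new/V_old).
Step 2:
                    G           L           C           E
  I             1.969       1.634      0.8516     0.01917
  C           0.01045     0.01568    0.005226    -0.01045
  E              1.98       1.649      0.8569    0.008713
  solve Keq expr → x = -0.005226; check Q = 5.0400e-06
Then remove 0.4088 M of L.
Step 3:
                    G           L           C           E
  I              1.98        1.24      0.8569    0.008713
  C          0.002985    0.004478    0.001493   -0.002985
  E             1.983       1.245      0.8583    0.005728
  solve Keq expr → x = -0.001493; check Q = 5.0400e-06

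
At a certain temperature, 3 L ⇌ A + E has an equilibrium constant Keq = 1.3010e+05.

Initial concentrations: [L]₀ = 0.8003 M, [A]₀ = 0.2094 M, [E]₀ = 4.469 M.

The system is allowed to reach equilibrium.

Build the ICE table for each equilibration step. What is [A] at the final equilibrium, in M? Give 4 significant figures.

Q₀ = 1.826 vs Keq = 1.3010e+05 ⇒ Q<K, forward
Step 1:
                    L           A           E
  I            0.8003      0.2094       4.469
  C           -0.7746      0.2582      0.2582
  E           0.02571      0.4676       4.727
  solve Keq expr → x = 0.2582; check Q = 1.3010e+05

[A]_eq = 0.4676 M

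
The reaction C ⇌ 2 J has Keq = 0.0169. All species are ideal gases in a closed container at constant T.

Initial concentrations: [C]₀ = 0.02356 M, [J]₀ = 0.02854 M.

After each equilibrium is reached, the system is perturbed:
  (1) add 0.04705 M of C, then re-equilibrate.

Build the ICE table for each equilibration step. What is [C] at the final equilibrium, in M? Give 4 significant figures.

[C]_eq = 0.06794 M

Q₀ = 0.03457 vs Keq = 0.0169 ⇒ Q>K, reverse
Step 1:
                  C         J
  init      0.02356   0.02854
  Δ        0.003565  -0.00713
  eq        0.02712   0.02141
  solve Keq expr → x = -0.003565; check Q = 0.0169
Then add 0.04705 M of C.
Step 2:
                  C         J
  init      0.07417   0.02141
  Δ       -0.006237   0.01247
  eq        0.06794   0.03388
  solve Keq expr → x = 0.006237; check Q = 0.0169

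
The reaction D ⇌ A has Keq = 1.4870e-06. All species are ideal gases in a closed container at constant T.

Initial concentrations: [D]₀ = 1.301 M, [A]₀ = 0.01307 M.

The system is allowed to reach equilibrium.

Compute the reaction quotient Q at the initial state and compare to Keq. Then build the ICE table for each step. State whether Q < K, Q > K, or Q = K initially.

Q₀ = 0.01005; Q > K (proceeds reverse)

Q₀ = 0.01005 vs Keq = 1.4870e-06 ⇒ Q>K, reverse
Step 1:
                  D         A
  Initial     1.301   0.01307
  Change    0.01307  -0.01307
  Equil       1.314 1.9540e-06
  solve Keq expr → x = -0.01307; check Q = 1.4870e-06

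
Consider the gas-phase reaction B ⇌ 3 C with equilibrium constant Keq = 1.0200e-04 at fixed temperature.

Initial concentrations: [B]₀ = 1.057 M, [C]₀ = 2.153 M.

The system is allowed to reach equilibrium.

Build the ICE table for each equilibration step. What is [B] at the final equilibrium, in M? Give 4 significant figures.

[B]_eq = 1.756 M

Q₀ = 9.442 vs Keq = 1.0200e-04 ⇒ Q>K, reverse
Step 1:
                   B          C
  init         1.057      2.153
  Δ           0.6989     -2.097
  eq           1.756    0.05637
  solve Keq expr → x = -0.6989; check Q = 1.0200e-04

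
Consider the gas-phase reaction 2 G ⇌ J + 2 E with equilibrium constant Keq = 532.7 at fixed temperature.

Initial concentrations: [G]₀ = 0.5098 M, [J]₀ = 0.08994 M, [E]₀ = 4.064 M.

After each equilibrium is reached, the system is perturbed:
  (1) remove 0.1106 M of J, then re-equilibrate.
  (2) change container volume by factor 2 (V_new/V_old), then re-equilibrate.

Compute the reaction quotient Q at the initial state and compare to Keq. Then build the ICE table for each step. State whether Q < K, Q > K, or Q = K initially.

Q₀ = 5.716 vs Keq = 532.7 ⇒ Q<K, forward
Step 1:
                   G          J          E
  init        0.5098    0.08994      4.064
  Δ          -0.4051     0.2025     0.4051
  eq          0.1047     0.2925      4.469
  solve Keq expr → x = 0.2025; check Q = 532.7
Then remove 0.1106 M of J.
Step 2:
                   G          J          E
  init        0.1047     0.1819      4.469
  Δ         -0.01958   0.009788    0.01958
  eq         0.08514     0.1917      4.489
  solve Keq expr → x = 0.009788; check Q = 532.7
Then change container volume by factor 2 (V_new/V_old).
Step 3:
                   G          J          E
  init       0.04257    0.09583      2.244
  Δ         -0.01143   0.005713    0.01143
  eq         0.03114     0.1015      2.256
  solve Keq expr → x = 0.005713; check Q = 532.7

Q₀ = 5.716; Q < K (proceeds forward)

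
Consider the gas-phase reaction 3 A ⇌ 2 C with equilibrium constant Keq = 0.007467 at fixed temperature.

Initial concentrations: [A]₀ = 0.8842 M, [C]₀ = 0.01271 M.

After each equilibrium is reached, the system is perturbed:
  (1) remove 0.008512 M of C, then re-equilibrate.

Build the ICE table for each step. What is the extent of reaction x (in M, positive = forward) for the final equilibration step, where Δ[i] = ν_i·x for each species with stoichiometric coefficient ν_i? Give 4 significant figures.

x = 0.003624 M

Q₀ = 2.3369e-04 vs Keq = 0.007467 ⇒ Q<K, forward
Step 1:
                  A         C
  Initial    0.8842   0.01271
  Change   -0.07524   0.05016
  Equil       0.809   0.06287
  solve Keq expr → x = 0.02508; check Q = 0.007467
Then remove 0.008512 M of C.
Step 2:
                  A         C
  Initial     0.809   0.05436
  Change   -0.01087  0.007249
  Equil      0.7981   0.06161
  solve Keq expr → x = 0.003624; check Q = 0.007467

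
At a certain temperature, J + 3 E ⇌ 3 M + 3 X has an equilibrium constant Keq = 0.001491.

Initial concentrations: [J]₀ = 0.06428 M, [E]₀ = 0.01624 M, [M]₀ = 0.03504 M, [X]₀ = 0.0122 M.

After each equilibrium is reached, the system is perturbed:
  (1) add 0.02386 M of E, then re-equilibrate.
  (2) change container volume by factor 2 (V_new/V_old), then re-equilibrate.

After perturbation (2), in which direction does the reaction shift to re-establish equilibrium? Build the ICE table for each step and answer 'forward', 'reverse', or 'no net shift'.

Direction: forward

Q₀ = 2.8375e-04 vs Keq = 0.001491 ⇒ Q<K, forward
Step 1:
                   J          E          M          X
  Initial    0.06428    0.01624    0.03504     0.0122
  Change   -0.001082  -0.003245   0.003245   0.003245
  Equil       0.0632    0.01299    0.03829    0.01545
  solve Keq expr → x = 0.001082; check Q = 0.001491
Then add 0.02386 M of E.
Step 2:
                   J          E          M          X
  Initial     0.0632    0.03685    0.03829    0.01545
  Change   -0.003255  -0.009764   0.009764   0.009764
  Equil      0.05994    0.02709    0.04805    0.02521
  solve Keq expr → x = 0.003255; check Q = 0.001491
Then change container volume by factor 2 (V_new/V_old).
Step 3:
                   J          E          M          X
  Initial    0.02997    0.01355    0.02402     0.0126
  Change  -7.8072e-04  -0.002342   0.002342   0.002342
  Equil      0.02919     0.0112    0.02637    0.01495
  solve Keq expr → x = 7.8072e-04; check Q = 0.001491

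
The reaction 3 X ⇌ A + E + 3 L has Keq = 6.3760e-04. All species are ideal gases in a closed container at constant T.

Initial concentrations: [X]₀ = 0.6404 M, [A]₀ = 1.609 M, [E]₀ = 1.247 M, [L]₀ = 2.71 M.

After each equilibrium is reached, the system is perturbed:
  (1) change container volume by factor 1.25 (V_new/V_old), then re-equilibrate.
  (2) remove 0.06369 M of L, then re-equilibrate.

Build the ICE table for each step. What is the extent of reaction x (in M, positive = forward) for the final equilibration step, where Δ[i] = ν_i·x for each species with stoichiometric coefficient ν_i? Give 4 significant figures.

Q₀ = 152 vs Keq = 6.3760e-04 ⇒ Q>K, reverse
Step 1:
                   X          A          E          L
  I           0.6404      1.609      1.247       2.71
  C            2.354    -0.7848    -0.7848     -2.354
  E            2.995     0.8242     0.4622     0.3556
  solve Keq expr → x = -0.7848; check Q = 6.3760e-04
Then change container volume by factor 1.25 (V_new/V_old).
Step 2:
                   X          A          E          L
  I            2.396     0.6594     0.3698     0.2845
  C         -0.03545    0.01182    0.01182    0.03545
  E             2.36     0.6712     0.3816     0.3199
  solve Keq expr → x = 0.01182; check Q = 6.3760e-04
Then remove 0.06369 M of L.
Step 3:
                   X          A          E          L
  I             2.36     0.6712     0.3816     0.2562
  C         -0.04998    0.01666    0.01666    0.04998
  E             2.31     0.6878     0.3982     0.3062
  solve Keq expr → x = 0.01666; check Q = 6.3760e-04

x = 0.01666 M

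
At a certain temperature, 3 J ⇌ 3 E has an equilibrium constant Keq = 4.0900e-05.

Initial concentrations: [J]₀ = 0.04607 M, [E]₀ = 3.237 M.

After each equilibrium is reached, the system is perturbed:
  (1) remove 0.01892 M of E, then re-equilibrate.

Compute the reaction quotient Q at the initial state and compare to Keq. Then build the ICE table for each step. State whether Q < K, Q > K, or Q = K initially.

Q₀ = 3.4688e+05; Q > K (proceeds reverse)

Q₀ = 3.4688e+05 vs Keq = 4.0900e-05 ⇒ Q>K, reverse
Step 1:
                   J          E
  I          0.04607      3.237
  C            3.128     -3.128
  E            3.174     0.1093
  solve Keq expr → x = -1.043; check Q = 4.0900e-05
Then remove 0.01892 M of E.
Step 2:
                   J          E
  I            3.174    0.09043
  C         -0.01829    0.01829
  E            3.155     0.1087
  solve Keq expr → x = 0.006097; check Q = 4.0900e-05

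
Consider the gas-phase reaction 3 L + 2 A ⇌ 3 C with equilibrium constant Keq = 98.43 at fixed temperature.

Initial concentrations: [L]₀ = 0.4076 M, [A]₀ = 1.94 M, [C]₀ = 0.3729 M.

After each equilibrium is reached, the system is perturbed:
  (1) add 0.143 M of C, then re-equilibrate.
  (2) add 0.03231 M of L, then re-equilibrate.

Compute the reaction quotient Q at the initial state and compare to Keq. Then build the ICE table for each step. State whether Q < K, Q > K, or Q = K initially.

Q₀ = 0.2035; Q < K (proceeds forward)

Q₀ = 0.2035 vs Keq = 98.43 ⇒ Q<K, forward
Step 1:
                  L         A         C
  I          0.4076      1.94    0.3729
  C         -0.3058   -0.2039    0.3058
  E          0.1018     1.736    0.6787
  solve Keq expr → x = 0.1019; check Q = 98.43
Then add 0.143 M of C.
Step 2:
                  L         A         C
  I          0.1018     1.736    0.8217
  C         0.01816   0.01211  -0.01816
  E          0.1199     1.748    0.8036
  solve Keq expr → x = -0.006054; check Q = 98.43
Then add 0.03231 M of L.
Step 3:
                  L         A         C
  I          0.1522     1.748    0.8036
  C        -0.02736  -0.01824   0.02736
  E          0.1249      1.73    0.8309
  solve Keq expr → x = 0.009119; check Q = 98.43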